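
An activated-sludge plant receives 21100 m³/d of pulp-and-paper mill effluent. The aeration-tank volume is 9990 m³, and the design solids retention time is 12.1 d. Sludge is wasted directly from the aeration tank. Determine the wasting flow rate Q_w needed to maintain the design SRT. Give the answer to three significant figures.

Wasting from the aeration tank: Q_w = V / θ_c = 9990 / 12.1 = 825.6 m³/d.

Q_w ≈ 826 m³/d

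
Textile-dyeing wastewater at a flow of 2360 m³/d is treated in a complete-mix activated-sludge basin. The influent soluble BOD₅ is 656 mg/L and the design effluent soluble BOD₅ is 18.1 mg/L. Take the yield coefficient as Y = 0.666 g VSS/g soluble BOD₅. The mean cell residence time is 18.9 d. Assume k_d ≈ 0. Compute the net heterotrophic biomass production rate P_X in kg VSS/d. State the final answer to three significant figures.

Since k_d ≈ 0, Y_obs = Y = 0.666 g VSS/g soluble BOD₅.
Substrate removed = Q·(S₀ − S) = 2360 m³/d × (656 − 18.1) g/m³ = 1.51×10^6 g/d = 1505 kg/d.
Biomass produced: P_X = Y_obs·Q·ΔS = 0.6660 × 1505 ≈ 1003 kg VSS/d.

P_X ≈ 1000 kg VSS/d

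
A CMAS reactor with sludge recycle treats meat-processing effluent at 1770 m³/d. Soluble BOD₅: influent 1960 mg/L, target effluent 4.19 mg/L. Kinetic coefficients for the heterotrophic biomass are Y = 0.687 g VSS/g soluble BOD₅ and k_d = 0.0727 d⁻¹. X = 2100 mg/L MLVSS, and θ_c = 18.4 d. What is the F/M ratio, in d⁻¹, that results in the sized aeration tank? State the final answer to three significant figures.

F/M ≈ 0.185 d⁻¹

Rearranging the biomass balance for a CMAS with decay, V = Y·Q·ΔS·θ_c / [X·(1+k_d θ_c)] = 0.687 × 1770 × (1960 − 4.19) × 18.4 / [2100 × (1 + 0.0727 × 18.4)] = 4.38×10^7 / 4909 = 8914 m³.
Food-to-microorganism ratio F/M = Q S₀ / (V X) = 1770 × 1960 / (8914 × 2100) = 0.1853 d⁻¹.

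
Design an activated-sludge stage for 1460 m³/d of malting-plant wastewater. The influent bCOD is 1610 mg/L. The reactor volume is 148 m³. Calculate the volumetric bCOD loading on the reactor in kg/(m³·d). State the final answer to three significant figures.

Applied bCOD load per unit volume = Q·S₀/V = (1460 × 1610/1000)/148.0 = 15.88 kg bCOD·m⁻³·d⁻¹.

L_v ≈ 15.9 kg bCOD/(m³·d)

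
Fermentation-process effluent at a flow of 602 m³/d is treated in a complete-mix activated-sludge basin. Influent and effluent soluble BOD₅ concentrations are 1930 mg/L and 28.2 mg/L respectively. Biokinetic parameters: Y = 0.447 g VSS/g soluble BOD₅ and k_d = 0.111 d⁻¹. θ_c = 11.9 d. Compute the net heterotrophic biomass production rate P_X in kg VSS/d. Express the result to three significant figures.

P_X ≈ 221 kg VSS/d

Y_obs = Y / (1 + k_d θ_c) = 0.447 / (1 + 0.111 × 11.9) = 0.447 / 2.321 = 0.1926.
Mass of soluble BOD₅ removed per day: Q(S₀ − S) = 602 × 1902 g/m³ = 1145 kg/d.
P_X = Y_obs · Q(S₀ − S) = 0.1926 × 1145 = 220.5 kg VSS/d.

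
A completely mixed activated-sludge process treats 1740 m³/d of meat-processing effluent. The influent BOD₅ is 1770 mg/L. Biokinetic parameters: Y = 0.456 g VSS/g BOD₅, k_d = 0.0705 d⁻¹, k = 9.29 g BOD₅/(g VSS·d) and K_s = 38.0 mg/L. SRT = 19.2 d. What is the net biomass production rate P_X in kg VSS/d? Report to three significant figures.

P_X ≈ 596 kg VSS/d

Effluent substrate depends only on kinetics and SRT: S = K_s(1 + k_d θ_c) / [θ_c(Yk − k_d) − 1] = 38.0 × (1 + 0.0705 × 19.2) / [19.2 × (0.456 × 9.29 − 0.0705) − 1] = 89.44 / 78.98 = 1.132 mg/L.
The observed yield is Y_obs = Y/(1 + k_d·θ_c) = 0.456 / (1 + 0.0705 × 19.2) = 0.456 / 2.354 = 0.1937 g VSS per g BOD₅ removed.
Mass of BOD₅ removed per day: Q(S₀ − S) = 1740 × 1769 g/m³ = 3078 kg/d.
Net biomass production P_X = Y_obs × Q·(S₀ − S) = 0.1937 × 3078 = 596.3 kg VSS/d.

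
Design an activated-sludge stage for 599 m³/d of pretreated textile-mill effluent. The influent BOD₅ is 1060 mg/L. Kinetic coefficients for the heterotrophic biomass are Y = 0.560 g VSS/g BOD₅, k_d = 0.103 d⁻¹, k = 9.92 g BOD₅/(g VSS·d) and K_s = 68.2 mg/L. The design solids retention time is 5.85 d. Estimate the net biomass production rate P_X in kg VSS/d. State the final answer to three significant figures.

P_X ≈ 221 kg VSS/d

From the Monod/SRT balance for a CMAS, S = K_s·(1+k_d θ_c)/[θ_c·(Y k − k_d) − 1] = 68.2 × (1 + 0.103 × 5.85) / [5.85 × (0.560 × 9.92 − 0.103) − 1] = 109.3 / 30.90 = 3.538 mg/L.
Correct the yield for decay: Y_obs = Y/(1 + k_d θ_c) = 0.560 / (1 + 0.103 × 5.85) = 0.560 / 1.603 = 0.3494.
Substrate removed = Q·(S₀ − S) = 599 m³/d × (1060 − 3.54) g/m³ = 6.33×10^5 g/d = 632.8 kg/d.
P_X = Y_obs · Q(S₀ − S) = 0.3494 × 632.8 = 221.1 kg VSS/d.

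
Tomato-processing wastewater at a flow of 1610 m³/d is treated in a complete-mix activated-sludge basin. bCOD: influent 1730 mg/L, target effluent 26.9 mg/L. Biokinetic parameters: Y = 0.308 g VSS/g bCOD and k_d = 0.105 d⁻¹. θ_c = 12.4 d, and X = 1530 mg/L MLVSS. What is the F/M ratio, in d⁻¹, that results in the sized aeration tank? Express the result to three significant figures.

F/M ≈ 0.612 d⁻¹

Rearranging the biomass balance for a CMAS with decay, V = Y·Q·ΔS·θ_c / [X·(1+k_d θ_c)] = 0.308 × 1610 × (1730 − 26.9) × 12.4 / [1530 × (1 + 0.105 × 12.4)] = 1.05×10^7 / 3522 = 2973 m³.
Food-to-microorganism ratio F/M = Q S₀ / (V X) = 1610 × 1730 / (2973 × 1530) = 0.6123 d⁻¹.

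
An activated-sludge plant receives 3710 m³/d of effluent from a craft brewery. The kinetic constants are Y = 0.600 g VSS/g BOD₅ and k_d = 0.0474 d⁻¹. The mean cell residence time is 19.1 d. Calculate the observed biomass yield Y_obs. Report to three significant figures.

Y_obs ≈ 0.315 g VSS/g BOD₅

Observed yield with endogenous decay: Y_obs = Y / (1 + k_d·θ_c) = 0.600 / (1 + 0.0474 × 19.1) = 0.600 / 1.905 = 0.3149 g VSS/g BOD₅.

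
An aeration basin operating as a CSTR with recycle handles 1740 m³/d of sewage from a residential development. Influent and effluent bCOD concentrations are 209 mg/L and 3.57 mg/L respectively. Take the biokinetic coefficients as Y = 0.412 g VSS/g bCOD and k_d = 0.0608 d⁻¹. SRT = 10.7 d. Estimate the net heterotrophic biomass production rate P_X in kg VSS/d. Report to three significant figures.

The observed yield is Y_obs = Y/(1 + k_d·θ_c) = 0.412 / (1 + 0.0608 × 10.7) = 0.412 / 1.651 = 0.2496 g VSS per g bCOD removed.
Q·(S₀ − S) = 1740 × (209 − 3.57) × 10⁻³ = 357.4 kg/d removed.
P_X = Y_obs · Q(S₀ − S) = 0.2496 × 357.4 = 89.22 kg VSS/d.

P_X ≈ 89.2 kg VSS/d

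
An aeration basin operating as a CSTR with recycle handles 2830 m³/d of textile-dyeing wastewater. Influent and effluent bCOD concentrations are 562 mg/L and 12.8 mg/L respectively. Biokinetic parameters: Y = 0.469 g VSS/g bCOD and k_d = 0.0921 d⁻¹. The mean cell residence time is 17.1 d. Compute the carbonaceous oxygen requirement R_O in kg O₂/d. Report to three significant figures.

The observed yield is Y_obs = Y/(1 + k_d·θ_c) = 0.469 / (1 + 0.0921 × 17.1) = 0.469 / 2.575 = 0.1821 g VSS per g bCOD removed.
Substrate removed = Q·(S₀ − S) = 2830 m³/d × (562 − 12.8) g/m³ = 1.55×10^6 g/d = 1554 kg/d.
Biomass synthesised: P_X = Y_obs × 1554 = 283.1 kg VSS/d.
Carbonaceous O₂ demand = substrate oxidised − cell-mass equivalent = 1554 − 1.42 × 283.1 = 1152 kg O₂/d.

R_O ≈ 1150 kg O₂/d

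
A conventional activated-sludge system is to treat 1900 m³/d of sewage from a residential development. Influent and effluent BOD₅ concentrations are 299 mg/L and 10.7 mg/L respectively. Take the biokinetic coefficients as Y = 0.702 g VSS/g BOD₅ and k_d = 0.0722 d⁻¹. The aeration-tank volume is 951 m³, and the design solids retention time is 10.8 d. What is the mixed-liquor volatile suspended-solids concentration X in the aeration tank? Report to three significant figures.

X = Y·Q·ΔS·θ_c / [V·(1 + k_d θ_c)] = 0.702 × 1900 × (299 − 10.7) × 10.8 / [951 × (1 + 0.0722 × 10.8)] = 2454 mg/L.

X ≈ 2450 mg/L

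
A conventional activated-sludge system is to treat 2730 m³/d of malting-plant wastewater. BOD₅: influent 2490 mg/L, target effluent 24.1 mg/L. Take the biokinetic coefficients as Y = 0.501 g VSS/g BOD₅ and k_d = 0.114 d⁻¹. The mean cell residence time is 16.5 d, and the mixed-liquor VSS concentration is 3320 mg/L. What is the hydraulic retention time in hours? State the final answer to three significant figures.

From the SRT design equation V = Y Q (S₀−S) θ_c / [X (1 + k_d θ_c)] = 0.501 × 2730 × (2490 − 24.1) × 16.5 / [3320 × (1 + 0.114 × 16.5)] = 5.56×10^7 / 9565 = 5818 m³.
Hydraulic retention time τ = V/Q = 5818 / 2730 = 2.131 d = 51.15 h.

τ ≈ 51.1 h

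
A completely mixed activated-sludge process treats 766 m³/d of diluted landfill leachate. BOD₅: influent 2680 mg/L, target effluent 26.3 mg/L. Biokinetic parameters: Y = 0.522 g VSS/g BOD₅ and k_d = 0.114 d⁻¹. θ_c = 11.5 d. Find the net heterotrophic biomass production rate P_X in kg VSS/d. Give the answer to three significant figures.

P_X ≈ 459 kg VSS/d

Correct the yield for decay: Y_obs = Y/(1 + k_d θ_c) = 0.522 / (1 + 0.114 × 11.5) = 0.522 / 2.311 = 0.2259.
ΔS = 2680 − 26.3 = 2654 mg/L, so the substrate removal rate is 766 × 2654/1000 = 2033 kg BOD₅/d.
Net biomass production P_X = Y_obs × Q·(S₀ − S) = 0.2259 × 2033 = 459.1 kg VSS/d.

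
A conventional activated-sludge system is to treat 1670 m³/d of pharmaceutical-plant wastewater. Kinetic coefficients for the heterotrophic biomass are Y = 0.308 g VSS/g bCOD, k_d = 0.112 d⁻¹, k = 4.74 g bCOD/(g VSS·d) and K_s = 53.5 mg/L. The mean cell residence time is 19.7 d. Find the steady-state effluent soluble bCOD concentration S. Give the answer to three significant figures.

S ≈ 6.71 mg/L

Effluent substrate depends only on kinetics and SRT: S = K_s(1 + k_d θ_c) / [θ_c(Yk − k_d) − 1] = 53.5 × (1 + 0.112 × 19.7) / [19.7 × (0.308 × 4.74 − 0.112) − 1] = 171.5 / 25.55 = 6.713 mg/L.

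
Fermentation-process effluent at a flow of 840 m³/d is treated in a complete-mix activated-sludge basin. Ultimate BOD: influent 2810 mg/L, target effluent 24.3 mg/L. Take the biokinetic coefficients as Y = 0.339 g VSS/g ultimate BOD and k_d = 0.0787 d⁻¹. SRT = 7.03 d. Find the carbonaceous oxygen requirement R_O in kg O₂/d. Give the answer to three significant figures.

R_O ≈ 1610 kg O₂/d

Correct the yield for decay: Y_obs = Y/(1 + k_d θ_c) = 0.339 / (1 + 0.0787 × 7.03) = 0.339 / 1.553 = 0.2183.
Substrate removed = Q·(S₀ − S) = 840 m³/d × (2810 − 24.3) g/m³ = 2.34×10^6 g/d = 2340 kg/d.
Biomass synthesised: P_X = Y_obs × 2340 = 510.7 kg VSS/d.
R_O = Q·(S₀ − S) − 1.42·P_X = 2340 − 1.42 × 510.7 = 1615 kg O₂/d.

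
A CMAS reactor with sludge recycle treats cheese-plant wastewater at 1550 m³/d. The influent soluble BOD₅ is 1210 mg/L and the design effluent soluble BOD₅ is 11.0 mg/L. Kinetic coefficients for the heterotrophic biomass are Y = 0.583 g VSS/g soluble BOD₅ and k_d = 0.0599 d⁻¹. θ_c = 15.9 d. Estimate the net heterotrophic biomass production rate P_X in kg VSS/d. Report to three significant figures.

P_X ≈ 555 kg VSS/d

The observed yield is Y_obs = Y/(1 + k_d·θ_c) = 0.583 / (1 + 0.0599 × 15.9) = 0.583 / 1.952 = 0.2986 g VSS per g soluble BOD₅ removed.
Q·(S₀ − S) = 1550 × (1210 − 11.0) × 10⁻³ = 1858 kg/d removed.
P_X = Y_obs · Q(S₀ − S) = 0.2986 × 1858 = 554.9 kg VSS/d.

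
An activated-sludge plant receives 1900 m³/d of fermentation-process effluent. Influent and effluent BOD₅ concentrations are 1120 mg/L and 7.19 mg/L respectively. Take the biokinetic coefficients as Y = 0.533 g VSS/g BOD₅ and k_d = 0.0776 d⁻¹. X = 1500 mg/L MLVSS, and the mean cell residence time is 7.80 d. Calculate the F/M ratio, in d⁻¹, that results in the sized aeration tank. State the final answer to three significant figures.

F/M ≈ 0.389 d⁻¹

Steady-state biomass mass balance: V·X·(1 + k_d·θ_c) = Y·Q·(S₀ − S)·θ_c, so V = 0.533 × 1900 × (1120 − 7.19) × 7.80 / [1500 × (1 + 0.0776 × 7.80)] = 8.79×10^6 / 2408 = 3651 m³.
Food-to-microorganism ratio F/M = Q S₀ / (V X) = 1900 × 1120 / (3651 × 1500) = 0.3886 d⁻¹.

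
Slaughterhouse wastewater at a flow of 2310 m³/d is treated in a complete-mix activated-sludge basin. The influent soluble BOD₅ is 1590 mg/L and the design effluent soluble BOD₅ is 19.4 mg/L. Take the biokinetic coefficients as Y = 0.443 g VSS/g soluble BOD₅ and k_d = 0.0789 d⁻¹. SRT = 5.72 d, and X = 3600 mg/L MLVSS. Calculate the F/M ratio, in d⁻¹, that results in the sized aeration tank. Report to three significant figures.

F/M ≈ 0.580 d⁻¹

Steady-state biomass mass balance: V·X·(1 + k_d·θ_c) = Y·Q·(S₀ − S)·θ_c, so V = 0.443 × 2310 × (1590 − 19.4) × 5.72 / [3600 × (1 + 0.0789 × 5.72)] = 9.19×10^6 / 5225 = 1760 m³.
F/M = applied load / biomass = Q·S₀/(V·X) = 2310 × 1590 / (1760 × 3600) = 0.5798 d⁻¹.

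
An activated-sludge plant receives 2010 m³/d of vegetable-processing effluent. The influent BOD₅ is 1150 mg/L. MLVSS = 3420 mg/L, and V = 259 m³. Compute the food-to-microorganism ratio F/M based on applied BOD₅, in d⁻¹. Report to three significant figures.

F/M ≈ 2.61 d⁻¹

Food-to-microorganism ratio F/M = Q S₀ / (V X) = 2010 × 1150 / (259.0 × 3420) = 2.610 d⁻¹.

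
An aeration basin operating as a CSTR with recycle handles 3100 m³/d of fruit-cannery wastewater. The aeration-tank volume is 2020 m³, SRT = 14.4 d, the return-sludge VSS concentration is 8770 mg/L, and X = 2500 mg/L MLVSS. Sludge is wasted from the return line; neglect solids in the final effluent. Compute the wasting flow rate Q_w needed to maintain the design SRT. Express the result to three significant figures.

Q_w ≈ 40.0 m³/d

Q_w = (V·X)/(θ_c X_r) = 2020 × 2500 / (14.4 × 8770) = 39.99 m³/d.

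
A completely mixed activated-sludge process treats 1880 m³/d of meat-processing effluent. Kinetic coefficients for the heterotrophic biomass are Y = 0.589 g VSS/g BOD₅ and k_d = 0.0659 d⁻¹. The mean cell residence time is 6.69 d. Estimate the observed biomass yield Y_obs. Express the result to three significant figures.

Observed yield with endogenous decay: Y_obs = Y / (1 + k_d·θ_c) = 0.589 / (1 + 0.0659 × 6.69) = 0.589 / 1.441 = 0.4088 g VSS/g BOD₅.

Y_obs ≈ 0.409 g VSS/g BOD₅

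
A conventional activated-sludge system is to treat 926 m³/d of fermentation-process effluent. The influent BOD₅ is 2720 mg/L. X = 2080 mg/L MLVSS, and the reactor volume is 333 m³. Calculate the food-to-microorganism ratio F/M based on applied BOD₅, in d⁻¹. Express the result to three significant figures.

F/M = applied load / biomass = Q·S₀/(V·X) = 926 × 2720 / (333.0 × 2080) = 3.636 d⁻¹.

F/M ≈ 3.64 d⁻¹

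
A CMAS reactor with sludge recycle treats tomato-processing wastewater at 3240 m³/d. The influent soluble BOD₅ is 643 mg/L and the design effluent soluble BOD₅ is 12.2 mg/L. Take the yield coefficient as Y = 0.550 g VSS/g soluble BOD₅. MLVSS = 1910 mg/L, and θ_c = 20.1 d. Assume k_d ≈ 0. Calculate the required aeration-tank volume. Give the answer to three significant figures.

V ≈ 11800 m³

V·X = Y·Q·ΔS·θ_c gives V = 0.550 × 3240 × (643 − 12.2) × 20.1 / 1910 = 11829 m³.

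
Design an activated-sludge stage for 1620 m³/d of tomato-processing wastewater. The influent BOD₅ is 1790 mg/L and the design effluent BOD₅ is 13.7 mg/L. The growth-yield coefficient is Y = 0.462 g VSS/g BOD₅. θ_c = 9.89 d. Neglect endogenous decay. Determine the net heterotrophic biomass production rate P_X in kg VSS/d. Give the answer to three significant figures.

Since k_d ≈ 0, Y_obs = Y = 0.462 g VSS/g BOD₅.
Mass of BOD₅ removed per day: Q(S₀ − S) = 1620 × 1776 g/m³ = 2878 kg/d.
P_X = Y_obs · Q(S₀ − S) = 0.4620 × 2878 = 1329 kg VSS/d.

P_X ≈ 1330 kg VSS/d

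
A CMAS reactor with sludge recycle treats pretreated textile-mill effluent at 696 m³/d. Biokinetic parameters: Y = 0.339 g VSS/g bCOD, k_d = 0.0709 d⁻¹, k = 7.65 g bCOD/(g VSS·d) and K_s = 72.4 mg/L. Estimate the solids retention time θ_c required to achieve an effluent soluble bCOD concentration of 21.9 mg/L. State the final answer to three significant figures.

At the target effluent, Y k S/(K_s+S) = 0.339×7.65×21.9/94.30 = 0.6023 d⁻¹.
Then 1/θ_c = μ − k_d = 0.6023 − 0.0709 = 0.5314 d⁻¹, giving θ_c = 1.882 d.

θ_c ≈ 1.88 d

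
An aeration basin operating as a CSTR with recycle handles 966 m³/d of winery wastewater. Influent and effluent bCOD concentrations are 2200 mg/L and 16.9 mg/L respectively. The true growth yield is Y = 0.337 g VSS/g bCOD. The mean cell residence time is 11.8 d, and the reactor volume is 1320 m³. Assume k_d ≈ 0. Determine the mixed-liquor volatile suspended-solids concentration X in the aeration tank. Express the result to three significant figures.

X ≈ 6350 mg/L

X = Y·Q·ΔS·θ_c / V = 0.337 × 966 × (2200 − 16.9) × 11.8 / 1320 = 6353 mg/L.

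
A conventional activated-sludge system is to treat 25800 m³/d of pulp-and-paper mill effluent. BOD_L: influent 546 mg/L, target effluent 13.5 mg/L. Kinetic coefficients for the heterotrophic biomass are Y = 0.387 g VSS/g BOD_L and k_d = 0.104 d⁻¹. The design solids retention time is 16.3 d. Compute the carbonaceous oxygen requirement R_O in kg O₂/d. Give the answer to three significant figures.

The observed yield is Y_obs = Y/(1 + k_d·θ_c) = 0.387 / (1 + 0.104 × 16.3) = 0.387 / 2.695 = 0.1436 g VSS per g BOD_L removed.
Substrate removed = Q·(S₀ − S) = 25800 m³/d × (546 − 13.5) g/m³ = 1.37×10^7 g/d = 13738 kg/d.
P_X = Y_obs·Q·(S₀ − S) = 0.1436 × 13738 = 1973 kg VSS/d.
R_O = Q·ΔS − 1.42 P_X = 13738 − 2801 = 10937 kg O₂/d.

R_O ≈ 10900 kg O₂/d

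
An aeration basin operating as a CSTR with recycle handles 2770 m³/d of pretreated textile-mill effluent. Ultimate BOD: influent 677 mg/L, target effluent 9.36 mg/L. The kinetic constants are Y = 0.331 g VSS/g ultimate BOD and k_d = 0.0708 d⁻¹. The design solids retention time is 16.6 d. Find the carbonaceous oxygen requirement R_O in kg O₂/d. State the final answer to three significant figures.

R_O ≈ 1450 kg O₂/d

Observed yield with endogenous decay: Y_obs = Y / (1 + k_d·θ_c) = 0.331 / (1 + 0.0708 × 16.6) = 0.331 / 2.175 = 0.1522 g VSS/g ultimate BOD.
Q·(S₀ − S) = 2770 × (677 − 9.36) × 10⁻³ = 1849 kg/d removed.
P_X = Y_obs·Q·(S₀ − S) = 0.1522 × 1849 = 281.4 kg VSS/d.
R_O = Q·(S₀ − S) − 1.42·P_X = 1849 − 1.42 × 281.4 = 1450 kg O₂/d.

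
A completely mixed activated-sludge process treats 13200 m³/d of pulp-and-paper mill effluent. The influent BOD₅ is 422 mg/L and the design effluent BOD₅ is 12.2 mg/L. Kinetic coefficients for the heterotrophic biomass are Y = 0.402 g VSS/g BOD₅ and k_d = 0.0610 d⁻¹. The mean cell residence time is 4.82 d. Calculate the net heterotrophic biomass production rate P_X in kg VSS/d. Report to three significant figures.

P_X ≈ 1680 kg VSS/d

Y_obs = Y / (1 + k_d θ_c) = 0.402 / (1 + 0.0610 × 4.82) = 0.402 / 1.294 = 0.3107.
Substrate removed = Q·(S₀ − S) = 13200 m³/d × (422 − 12.2) g/m³ = 5.41×10^6 g/d = 5409 kg/d.
Biomass produced: P_X = Y_obs·Q·ΔS = 0.3107 × 5409 ≈ 1680 kg VSS/d.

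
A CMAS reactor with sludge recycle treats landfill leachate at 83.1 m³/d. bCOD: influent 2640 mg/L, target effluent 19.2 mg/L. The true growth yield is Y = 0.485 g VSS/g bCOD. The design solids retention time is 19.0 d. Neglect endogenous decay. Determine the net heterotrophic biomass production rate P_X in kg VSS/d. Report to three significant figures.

Since k_d ≈ 0, Y_obs = Y = 0.485 g VSS/g bCOD.
Mass of bCOD removed per day: Q(S₀ − S) = 83.1 × 2621 g/m³ = 217.8 kg/d.
Biomass produced: P_X = Y_obs·Q·ΔS = 0.4850 × 217.8 ≈ 105.6 kg VSS/d.

P_X ≈ 106 kg VSS/d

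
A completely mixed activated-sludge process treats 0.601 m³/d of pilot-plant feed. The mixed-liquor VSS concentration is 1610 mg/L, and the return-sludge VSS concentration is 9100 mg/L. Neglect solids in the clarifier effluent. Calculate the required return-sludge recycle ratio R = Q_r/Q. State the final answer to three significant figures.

R ≈ 0.215

Mass balance around the secondary clarifier (neglecting effluent solids): R = X / (X_r − X) = 1610 / (9100 − 1610) = 0.2150.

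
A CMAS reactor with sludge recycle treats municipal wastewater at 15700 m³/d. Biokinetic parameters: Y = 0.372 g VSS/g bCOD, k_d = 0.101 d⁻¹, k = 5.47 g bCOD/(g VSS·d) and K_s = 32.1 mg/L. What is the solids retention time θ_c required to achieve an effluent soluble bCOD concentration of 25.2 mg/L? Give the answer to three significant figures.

θ_c ≈ 1.26 d

From 1/θ_c = Y·k·S/(K_s + S) − k_d: Y·k·S/(K_s+S) = 0.372 × 5.47 × 25.2 / (32.1 + 25.2) = 0.8949 d⁻¹.
θ_c = 1/(μ − k_d) = 1/(0.8949 − 0.101) = 1/0.7939 = 1.260 d.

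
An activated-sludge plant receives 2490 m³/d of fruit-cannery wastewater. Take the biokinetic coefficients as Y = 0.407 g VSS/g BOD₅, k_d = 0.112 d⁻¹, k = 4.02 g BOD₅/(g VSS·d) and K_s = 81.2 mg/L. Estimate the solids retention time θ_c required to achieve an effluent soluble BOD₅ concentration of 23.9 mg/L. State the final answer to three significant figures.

Specific growth rate at S = 23.9 mg/L: μ = YkS/(K_s+S) = 0.407·4.02·23.9/(81.2+23.9) = 0.3721 d⁻¹.
1/θ_c = 0.3721 − 0.112 = 0.2601 d⁻¹, so θ_c = 3.845 d.

θ_c ≈ 3.85 d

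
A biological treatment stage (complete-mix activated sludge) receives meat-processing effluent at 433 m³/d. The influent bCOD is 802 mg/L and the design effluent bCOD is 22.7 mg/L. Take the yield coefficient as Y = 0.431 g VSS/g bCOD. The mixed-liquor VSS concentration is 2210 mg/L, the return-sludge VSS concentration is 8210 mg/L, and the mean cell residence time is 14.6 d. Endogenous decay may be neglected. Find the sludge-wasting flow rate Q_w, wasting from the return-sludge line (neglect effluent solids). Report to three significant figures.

Q_w ≈ 17.7 m³/d

Biomass mass balance (decay neglected): V·X = Y·Q·(S₀ − S)·θ_c, so V = 0.431 × 433 × (802 − 22.7) × 14.6 / 2210 = 960.8 m³.
θ_c = V·X/(Q_w·X_r) when wasting from the recycle, so Q_w = V·X/(θ_c·X_r) = 960.8 × 2210 / (14.6 × 8210) = 17.71 m³/d.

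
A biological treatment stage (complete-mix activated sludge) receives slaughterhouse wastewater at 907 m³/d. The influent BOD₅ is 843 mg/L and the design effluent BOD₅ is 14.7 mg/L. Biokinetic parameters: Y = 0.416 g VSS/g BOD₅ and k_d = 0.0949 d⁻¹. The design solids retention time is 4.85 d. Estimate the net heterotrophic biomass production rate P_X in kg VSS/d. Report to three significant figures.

Observed yield with endogenous decay: Y_obs = Y / (1 + k_d·θ_c) = 0.416 / (1 + 0.0949 × 4.85) = 0.416 / 1.460 = 0.2849 g VSS/g BOD₅.
Mass of BOD₅ removed per day: Q(S₀ − S) = 907 × 828.3 g/m³ = 751.3 kg/d.
P_X = Y_obs · Q(S₀ − S) = 0.2849 × 751.3 = 214.0 kg VSS/d.

P_X ≈ 214 kg VSS/d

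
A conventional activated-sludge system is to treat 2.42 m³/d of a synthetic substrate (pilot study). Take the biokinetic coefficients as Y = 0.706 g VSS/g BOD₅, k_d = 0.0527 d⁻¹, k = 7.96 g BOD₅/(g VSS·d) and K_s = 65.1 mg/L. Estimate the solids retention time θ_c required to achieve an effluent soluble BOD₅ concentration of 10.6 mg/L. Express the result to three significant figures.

Specific growth rate at S = 10.6 mg/L: μ = YkS/(K_s+S) = 0.706·7.96·10.6/(65.1+10.6) = 0.7869 d⁻¹.
1/θ_c = 0.7869 − 0.0527 = 0.7342 d⁻¹, so θ_c = 1.362 d.

θ_c ≈ 1.36 d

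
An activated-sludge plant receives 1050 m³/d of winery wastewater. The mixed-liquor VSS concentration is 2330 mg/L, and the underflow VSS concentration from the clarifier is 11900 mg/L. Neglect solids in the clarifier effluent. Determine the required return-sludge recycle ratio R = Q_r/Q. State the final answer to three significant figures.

R ≈ 0.243

Solids balance on the clarifier gives (1+R)X = R·X_r, so R = X/(X_r − X) = 2330 / (11900 − 2330) = 0.2435.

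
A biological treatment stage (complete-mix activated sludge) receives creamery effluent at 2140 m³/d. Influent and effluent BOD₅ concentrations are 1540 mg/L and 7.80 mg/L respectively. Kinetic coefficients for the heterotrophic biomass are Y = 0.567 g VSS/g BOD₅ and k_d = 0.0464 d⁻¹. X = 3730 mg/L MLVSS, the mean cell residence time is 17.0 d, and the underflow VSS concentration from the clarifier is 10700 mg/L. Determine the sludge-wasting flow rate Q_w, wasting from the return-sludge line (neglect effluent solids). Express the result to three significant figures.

Q_w ≈ 97.1 m³/d

Rearranging the biomass balance for a CMAS with decay, V = Y·Q·ΔS·θ_c / [X·(1+k_d θ_c)] = 0.567 × 2140 × (1540 − 7.80) × 17.0 / [3730 × (1 + 0.0464 × 17.0)] = 3.16×10^7 / 6672 = 4737 m³.
Wasting from the return line (neglecting effluent solids): Q_w = V·X / (θ_c·X_r) = 4737 × 3730 / (17.0 × 10700) = 97.13 m³/d.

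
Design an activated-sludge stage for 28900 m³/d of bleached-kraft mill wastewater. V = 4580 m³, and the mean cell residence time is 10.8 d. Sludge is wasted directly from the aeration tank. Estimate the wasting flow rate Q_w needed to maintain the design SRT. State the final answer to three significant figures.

Q_w ≈ 424 m³/d

For wasting at MLVSS concentration, Q_w = V/θ_c = 4580/10.8 = 424.1 m³/d.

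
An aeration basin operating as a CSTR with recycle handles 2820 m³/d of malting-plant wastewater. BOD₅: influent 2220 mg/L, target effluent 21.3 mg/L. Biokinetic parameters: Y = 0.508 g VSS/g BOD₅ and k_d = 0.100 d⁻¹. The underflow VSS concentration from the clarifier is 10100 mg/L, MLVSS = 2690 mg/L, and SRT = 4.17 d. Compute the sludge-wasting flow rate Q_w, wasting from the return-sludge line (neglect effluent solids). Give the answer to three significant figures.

From the SRT design equation V = Y Q (S₀−S) θ_c / [X (1 + k_d θ_c)] = 0.508 × 2820 × (2220 − 21.3) × 4.17 / [2690 × (1 + 0.100 × 4.17)] = 1.31×10^7 / 3812 = 3446 m³.
Q_w = (V·X)/(θ_c X_r) = 3446 × 2690 / (4.17 × 10100) = 220.1 m³/d.

Q_w ≈ 220 m³/d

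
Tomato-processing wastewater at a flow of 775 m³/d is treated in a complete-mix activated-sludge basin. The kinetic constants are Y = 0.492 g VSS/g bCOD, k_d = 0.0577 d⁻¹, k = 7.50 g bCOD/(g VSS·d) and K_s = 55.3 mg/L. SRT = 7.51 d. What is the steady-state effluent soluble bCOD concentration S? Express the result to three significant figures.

S ≈ 3.02 mg/L

From the Monod/SRT balance for a CMAS, S = K_s·(1+k_d θ_c)/[θ_c·(Y k − k_d) − 1] = 55.3 × (1 + 0.0577 × 7.51) / [7.51 × (0.492 × 7.50 − 0.0577) − 1] = 79.26 / 26.28 = 3.016 mg/L.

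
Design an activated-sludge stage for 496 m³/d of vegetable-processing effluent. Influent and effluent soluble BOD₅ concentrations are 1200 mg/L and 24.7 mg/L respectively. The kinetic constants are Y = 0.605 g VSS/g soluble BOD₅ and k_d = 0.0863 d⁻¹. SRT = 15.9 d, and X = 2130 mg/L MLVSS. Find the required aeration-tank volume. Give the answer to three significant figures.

Rearranging the biomass balance for a CMAS with decay, V = Y·Q·ΔS·θ_c / [X·(1+k_d θ_c)] = 0.605 × 496 × (1200 − 24.7) × 15.9 / [2130 × (1 + 0.0863 × 15.9)] = 5.61×10^6 / 5053 = 1110 m³.

V ≈ 1110 m³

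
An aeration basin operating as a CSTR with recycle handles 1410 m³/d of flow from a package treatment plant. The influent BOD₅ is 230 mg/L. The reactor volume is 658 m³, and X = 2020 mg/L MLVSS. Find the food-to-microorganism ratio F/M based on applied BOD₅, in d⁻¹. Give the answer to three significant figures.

F/M ≈ 0.244 d⁻¹

F/M = applied load / biomass = Q·S₀/(V·X) = 1410 × 230 / (658.0 × 2020) = 0.2440 d⁻¹.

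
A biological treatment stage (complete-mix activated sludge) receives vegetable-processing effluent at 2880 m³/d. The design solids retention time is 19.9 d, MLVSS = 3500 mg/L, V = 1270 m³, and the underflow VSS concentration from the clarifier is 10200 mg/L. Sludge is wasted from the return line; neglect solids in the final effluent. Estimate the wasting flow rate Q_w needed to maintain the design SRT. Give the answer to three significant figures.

Q_w ≈ 21.9 m³/d

Wasting from the return line (neglecting effluent solids): Q_w = V·X / (θ_c·X_r) = 1270 × 3500 / (19.9 × 10200) = 21.90 m³/d.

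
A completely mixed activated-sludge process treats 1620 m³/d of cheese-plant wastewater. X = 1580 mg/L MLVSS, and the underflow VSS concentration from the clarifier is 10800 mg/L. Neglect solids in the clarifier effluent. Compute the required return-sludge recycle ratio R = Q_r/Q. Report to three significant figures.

Mass balance around the secondary clarifier (neglecting effluent solids): R = X / (X_r − X) = 1580 / (10800 − 1580) = 0.1714.

R ≈ 0.171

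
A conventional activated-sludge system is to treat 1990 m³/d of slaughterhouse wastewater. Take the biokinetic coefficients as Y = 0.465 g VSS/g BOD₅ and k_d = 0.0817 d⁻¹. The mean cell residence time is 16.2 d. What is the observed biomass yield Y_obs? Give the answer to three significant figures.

Y_obs ≈ 0.200 g VSS/g BOD₅

Observed yield with endogenous decay: Y_obs = Y / (1 + k_d·θ_c) = 0.465 / (1 + 0.0817 × 16.2) = 0.465 / 2.324 = 0.2001 g VSS/g BOD₅.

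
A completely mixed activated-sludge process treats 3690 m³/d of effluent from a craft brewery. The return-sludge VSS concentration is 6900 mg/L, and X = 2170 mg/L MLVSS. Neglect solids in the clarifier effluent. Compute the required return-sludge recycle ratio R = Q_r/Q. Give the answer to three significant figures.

R ≈ 0.459

Mass balance around the secondary clarifier (neglecting effluent solids): R = X / (X_r − X) = 2170 / (6900 − 2170) = 0.4588.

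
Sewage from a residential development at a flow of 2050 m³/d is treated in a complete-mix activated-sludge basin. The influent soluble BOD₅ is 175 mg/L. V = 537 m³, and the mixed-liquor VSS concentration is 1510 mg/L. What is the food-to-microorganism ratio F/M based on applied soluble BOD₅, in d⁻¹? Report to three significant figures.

F/M ≈ 0.442 d⁻¹

Food-to-microorganism ratio F/M = Q S₀ / (V X) = 2050 × 175 / (537.0 × 1510) = 0.4424 d⁻¹.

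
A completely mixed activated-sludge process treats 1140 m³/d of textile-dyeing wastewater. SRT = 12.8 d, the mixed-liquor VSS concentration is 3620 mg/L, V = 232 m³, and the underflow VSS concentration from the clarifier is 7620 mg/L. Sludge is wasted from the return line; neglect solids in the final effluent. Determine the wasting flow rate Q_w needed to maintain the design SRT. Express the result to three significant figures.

Q_w = (V·X)/(θ_c X_r) = 232.0 × 3620 / (12.8 × 7620) = 8.611 m³/d.

Q_w ≈ 8.61 m³/d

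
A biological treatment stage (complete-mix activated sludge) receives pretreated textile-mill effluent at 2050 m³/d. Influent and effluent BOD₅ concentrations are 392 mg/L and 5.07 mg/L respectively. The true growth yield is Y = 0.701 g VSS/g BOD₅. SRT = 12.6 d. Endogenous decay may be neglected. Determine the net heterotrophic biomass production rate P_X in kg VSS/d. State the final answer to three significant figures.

With endogenous decay neglected, the observed yield equals the true yield: Y_obs = Y = 0.701 g VSS/g BOD₅.
Q·(S₀ − S) = 2050 × (392 − 5.07) × 10⁻³ = 793.2 kg/d removed.
P_X = Y_obs · Q(S₀ − S) = 0.7010 × 793.2 = 556.0 kg VSS/d.

P_X ≈ 556 kg VSS/d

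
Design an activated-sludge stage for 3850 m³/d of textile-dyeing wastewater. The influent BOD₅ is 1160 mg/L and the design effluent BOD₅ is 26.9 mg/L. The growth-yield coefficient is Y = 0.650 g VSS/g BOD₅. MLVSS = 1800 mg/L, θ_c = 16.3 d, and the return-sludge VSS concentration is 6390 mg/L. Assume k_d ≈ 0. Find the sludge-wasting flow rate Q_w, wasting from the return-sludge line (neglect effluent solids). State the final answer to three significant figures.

V·X = Y·Q·ΔS·θ_c gives V = 0.650 × 3850 × (1160 − 26.9) × 16.3 / 1800 = 25678 m³.
Q_w = (V·X)/(θ_c X_r) = 25678 × 1800 / (16.3 × 6390) = 443.8 m³/d.

Q_w ≈ 444 m³/d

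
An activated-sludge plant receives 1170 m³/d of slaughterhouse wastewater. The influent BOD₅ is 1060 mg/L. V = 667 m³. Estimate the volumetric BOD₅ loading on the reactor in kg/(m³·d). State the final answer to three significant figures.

Applied BOD₅ load per unit volume = Q·S₀/V = (1170 × 1060/1000)/667.0 = 1.859 kg BOD₅·m⁻³·d⁻¹.

L_v ≈ 1.86 kg BOD₅/(m³·d)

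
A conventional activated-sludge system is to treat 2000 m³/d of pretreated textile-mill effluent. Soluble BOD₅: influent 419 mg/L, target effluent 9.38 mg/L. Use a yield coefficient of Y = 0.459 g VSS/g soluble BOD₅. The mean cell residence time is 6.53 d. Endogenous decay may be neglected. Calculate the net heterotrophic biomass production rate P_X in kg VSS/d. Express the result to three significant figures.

P_X ≈ 376 kg VSS/d

No decay correction is needed, so Y_obs = Y = 0.459.
Substrate removed = Q·(S₀ − S) = 2000 m³/d × (419 − 9.38) g/m³ = 8.19×10^5 g/d = 819.2 kg/d.
Net biomass production P_X = Y_obs × Q·(S₀ − S) = 0.4590 × 819.2 = 376.0 kg VSS/d.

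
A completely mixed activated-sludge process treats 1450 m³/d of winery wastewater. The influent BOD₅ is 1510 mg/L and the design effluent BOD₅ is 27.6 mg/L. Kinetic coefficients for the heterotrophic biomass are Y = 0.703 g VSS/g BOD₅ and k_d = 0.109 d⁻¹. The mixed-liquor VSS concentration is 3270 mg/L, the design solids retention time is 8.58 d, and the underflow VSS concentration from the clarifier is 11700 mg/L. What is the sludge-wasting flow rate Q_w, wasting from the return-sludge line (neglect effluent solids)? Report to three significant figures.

Q_w ≈ 66.7 m³/d

From the SRT design equation V = Y Q (S₀−S) θ_c / [X (1 + k_d θ_c)] = 0.703 × 1450 × (1510 − 27.6) × 8.58 / [3270 × (1 + 0.109 × 8.58)] = 1.3×10^7 / 6328 = 2049 m³.
Wasting from the return line (neglecting effluent solids): Q_w = V·X / (θ_c·X_r) = 2049 × 3270 / (8.58 × 11700) = 66.74 m³/d.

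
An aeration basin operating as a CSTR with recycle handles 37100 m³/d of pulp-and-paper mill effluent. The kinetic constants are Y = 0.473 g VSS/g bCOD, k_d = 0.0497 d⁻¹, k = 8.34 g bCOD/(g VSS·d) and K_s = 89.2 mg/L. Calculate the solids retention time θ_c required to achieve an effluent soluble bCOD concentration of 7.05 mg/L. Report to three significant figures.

From 1/θ_c = Y·k·S/(K_s + S) − k_d: Y·k·S/(K_s+S) = 0.473 × 8.34 × 7.05 / (89.2 + 7.05) = 0.2889 d⁻¹.
1/θ_c = 0.2889 − 0.0497 = 0.2392 d⁻¹, so θ_c = 4.180 d.

θ_c ≈ 4.18 d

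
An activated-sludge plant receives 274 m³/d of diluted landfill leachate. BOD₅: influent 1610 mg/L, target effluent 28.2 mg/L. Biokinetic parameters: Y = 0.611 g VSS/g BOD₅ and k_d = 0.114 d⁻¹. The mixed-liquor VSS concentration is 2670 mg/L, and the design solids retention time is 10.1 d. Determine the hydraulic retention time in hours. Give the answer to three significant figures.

From the SRT design equation V = Y Q (S₀−S) θ_c / [X (1 + k_d θ_c)] = 0.611 × 274 × (1610 − 28.2) × 10.1 / [2670 × (1 + 0.114 × 10.1)] = 2.67×10^6 / 5744 = 465.6 m³.
τ = V/Q = 465.6/274 = 1.699 d, or 40.78 h.

τ ≈ 40.8 h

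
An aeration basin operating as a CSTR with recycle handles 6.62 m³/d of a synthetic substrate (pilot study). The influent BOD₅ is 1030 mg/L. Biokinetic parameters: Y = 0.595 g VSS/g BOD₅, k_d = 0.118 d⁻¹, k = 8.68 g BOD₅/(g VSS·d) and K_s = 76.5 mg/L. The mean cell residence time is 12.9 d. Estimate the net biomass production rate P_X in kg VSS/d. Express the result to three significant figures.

Effluent substrate depends only on kinetics and SRT: S = K_s(1 + k_d θ_c) / [θ_c(Yk − k_d) − 1] = 76.5 × (1 + 0.118 × 12.9) / [12.9 × (0.595 × 8.68 − 0.118) − 1] = 192.9 / 64.10 = 3.010 mg/L.
Observed yield with endogenous decay: Y_obs = Y / (1 + k_d·θ_c) = 0.595 / (1 + 0.118 × 12.9) = 0.595 / 2.522 = 0.2359 g VSS/g BOD₅.
Substrate removed = Q·(S₀ − S) = 6.62 m³/d × (1030 − 3.01) g/m³ = 6.8×10^3 g/d = 6.799 kg/d.
P_X = Y_obs · Q(S₀ − S) = 0.2359 × 6.799 = 1.604 kg VSS/d.

P_X ≈ 1.60 kg VSS/d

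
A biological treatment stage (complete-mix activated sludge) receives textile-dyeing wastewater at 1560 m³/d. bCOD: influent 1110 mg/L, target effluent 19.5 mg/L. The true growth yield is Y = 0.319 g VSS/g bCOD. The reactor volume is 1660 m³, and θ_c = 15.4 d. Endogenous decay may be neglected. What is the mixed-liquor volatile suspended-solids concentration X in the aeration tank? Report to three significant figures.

X ≈ 5030 mg/L

From V·X = Y·Q·(S₀ − S)·θ_c (decay neglected): X = 0.319 × 1560 × (1110 − 19.5) × 15.4 / 1660 = 5034 mg/L.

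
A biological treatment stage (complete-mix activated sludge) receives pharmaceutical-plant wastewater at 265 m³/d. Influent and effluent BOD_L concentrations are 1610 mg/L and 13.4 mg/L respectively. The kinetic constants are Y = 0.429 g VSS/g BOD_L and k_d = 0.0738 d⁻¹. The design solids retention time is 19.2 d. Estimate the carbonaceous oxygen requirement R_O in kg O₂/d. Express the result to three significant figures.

R_O ≈ 316 kg O₂/d

Correct the yield for decay: Y_obs = Y/(1 + k_d θ_c) = 0.429 / (1 + 0.0738 × 19.2) = 0.429 / 2.417 = 0.1775.
Q·(S₀ − S) = 265 × (1610 − 13.4) × 10⁻³ = 423.1 kg/d removed.
Net sludge production P_X = 0.1775 × 423.1 = 75.10 kg VSS/d.
Carbonaceous O₂ demand = substrate oxidised − cell-mass equivalent = 423.1 − 1.42 × 75.10 = 316.5 kg O₂/d.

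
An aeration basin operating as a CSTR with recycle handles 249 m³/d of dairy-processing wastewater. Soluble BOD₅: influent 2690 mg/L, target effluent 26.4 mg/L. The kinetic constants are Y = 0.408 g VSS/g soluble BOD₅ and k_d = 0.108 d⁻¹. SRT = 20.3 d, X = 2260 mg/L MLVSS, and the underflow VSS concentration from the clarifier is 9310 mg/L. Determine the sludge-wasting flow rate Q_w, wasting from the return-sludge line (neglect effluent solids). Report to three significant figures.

Rearranging the biomass balance for a CMAS with decay, V = Y·Q·ΔS·θ_c / [X·(1+k_d θ_c)] = 0.408 × 249 × (2690 − 26.4) × 20.3 / [2260 × (1 + 0.108 × 20.3)] = 5.49×10^6 / 7215 = 761.4 m³.
θ_c = V·X/(Q_w·X_r) when wasting from the recycle, so Q_w = V·X/(θ_c·X_r) = 761.4 × 2260 / (20.3 × 9310) = 9.105 m³/d.

Q_w ≈ 9.10 m³/d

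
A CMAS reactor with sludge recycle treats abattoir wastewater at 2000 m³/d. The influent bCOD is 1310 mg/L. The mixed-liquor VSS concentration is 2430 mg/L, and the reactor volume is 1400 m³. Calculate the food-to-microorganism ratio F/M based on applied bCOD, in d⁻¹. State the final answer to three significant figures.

F/M ≈ 0.770 d⁻¹

Food-to-microorganism ratio F/M = Q S₀ / (V X) = 2000 × 1310 / (1400 × 2430) = 0.7701 d⁻¹.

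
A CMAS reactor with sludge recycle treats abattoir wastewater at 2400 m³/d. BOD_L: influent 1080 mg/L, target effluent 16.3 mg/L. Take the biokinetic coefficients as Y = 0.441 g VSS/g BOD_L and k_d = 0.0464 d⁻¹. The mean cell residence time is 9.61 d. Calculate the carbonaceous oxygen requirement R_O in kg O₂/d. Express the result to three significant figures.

R_O ≈ 1450 kg O₂/d

Observed yield with endogenous decay: Y_obs = Y / (1 + k_d·θ_c) = 0.441 / (1 + 0.0464 × 9.61) = 0.441 / 1.446 = 0.3050 g VSS/g BOD_L.
Mass of BOD_L removed per day: Q(S₀ − S) = 2400 × 1064 g/m³ = 2553 kg/d.
P_X = Y_obs·Q·(S₀ − S) = 0.3050 × 2553 = 778.6 kg VSS/d.
R_O = Q·(S₀ − S) − 1.42·P_X = 2553 − 1.42 × 778.6 = 1447 kg O₂/d.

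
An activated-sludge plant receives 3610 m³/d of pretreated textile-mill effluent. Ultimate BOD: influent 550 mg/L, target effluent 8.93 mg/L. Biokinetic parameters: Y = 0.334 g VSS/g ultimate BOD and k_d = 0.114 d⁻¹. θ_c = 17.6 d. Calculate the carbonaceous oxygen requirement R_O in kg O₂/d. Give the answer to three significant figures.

R_O ≈ 1650 kg O₂/d

Y_obs = Y / (1 + k_d θ_c) = 0.334 / (1 + 0.114 × 17.6) = 0.334 / 3.006 = 0.1111.
Substrate removed = Q·(S₀ − S) = 3610 m³/d × (550 − 8.93) g/m³ = 1.95×10^6 g/d = 1953 kg/d.
Biomass synthesised: P_X = Y_obs × 1953 = 217.0 kg VSS/d.
R_O = Q·(S₀ − S) − 1.42·P_X = 1953 − 1.42 × 217.0 = 1645 kg O₂/d.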